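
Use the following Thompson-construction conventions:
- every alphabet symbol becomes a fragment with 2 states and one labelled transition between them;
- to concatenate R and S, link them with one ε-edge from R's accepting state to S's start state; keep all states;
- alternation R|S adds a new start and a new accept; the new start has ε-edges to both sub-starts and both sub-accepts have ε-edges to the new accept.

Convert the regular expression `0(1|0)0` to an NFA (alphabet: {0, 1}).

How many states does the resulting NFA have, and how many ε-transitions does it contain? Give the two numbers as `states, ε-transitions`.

10, 6

Recursing over subexpressions:
Each of the 4 symbol leaves contributes 2 states and 0 ε-transitions.
  1|0 = 6 states, 4 ε-transitions
  0(1|0)0 = 10 states, 6 ε-transitions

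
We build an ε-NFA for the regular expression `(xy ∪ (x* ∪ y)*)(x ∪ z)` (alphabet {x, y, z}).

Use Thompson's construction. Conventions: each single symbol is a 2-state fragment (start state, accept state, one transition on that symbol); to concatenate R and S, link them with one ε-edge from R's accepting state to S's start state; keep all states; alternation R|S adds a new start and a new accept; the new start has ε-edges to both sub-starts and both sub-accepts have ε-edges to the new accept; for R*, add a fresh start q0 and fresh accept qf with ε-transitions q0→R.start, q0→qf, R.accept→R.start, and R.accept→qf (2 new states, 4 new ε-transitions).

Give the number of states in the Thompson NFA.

Per subexpression:
Each of the 6 symbol leaves contributes a 2-state fragment.
  xy → 4 states
  x* → 4 states
  x* ∪ y → 8 states
  (x* ∪ y)* → 10 states
  xy ∪ (x* ∪ y)* → 16 states
  x ∪ z → 6 states
  (xy ∪ (x* ∪ y)*)(x ∪ z) → 22 states

22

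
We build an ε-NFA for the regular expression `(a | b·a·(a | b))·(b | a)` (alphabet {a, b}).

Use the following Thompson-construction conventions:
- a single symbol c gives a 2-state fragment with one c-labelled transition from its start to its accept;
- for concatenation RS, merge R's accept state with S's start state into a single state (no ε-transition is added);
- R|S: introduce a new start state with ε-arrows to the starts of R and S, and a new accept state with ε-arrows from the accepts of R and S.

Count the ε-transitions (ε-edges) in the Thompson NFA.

12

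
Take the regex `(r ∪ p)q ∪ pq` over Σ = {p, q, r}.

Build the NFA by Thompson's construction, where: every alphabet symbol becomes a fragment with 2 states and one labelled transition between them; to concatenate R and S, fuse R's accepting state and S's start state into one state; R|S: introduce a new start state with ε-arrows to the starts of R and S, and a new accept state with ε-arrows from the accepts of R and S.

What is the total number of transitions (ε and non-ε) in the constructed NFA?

Building bottom-up:
Each of the 5 symbol leaves contributes 1 transition (1 symbol, 0 ε).
  r ∪ p : 6 transitions (2 symbol, 4 ε)
  (r ∪ p)q : 7 transitions (3 symbol, 4 ε)
  pq : 2 transitions (2 symbol, 0 ε)
  (r ∪ p)q ∪ pq : 13 transitions (5 symbol, 8 ε)

13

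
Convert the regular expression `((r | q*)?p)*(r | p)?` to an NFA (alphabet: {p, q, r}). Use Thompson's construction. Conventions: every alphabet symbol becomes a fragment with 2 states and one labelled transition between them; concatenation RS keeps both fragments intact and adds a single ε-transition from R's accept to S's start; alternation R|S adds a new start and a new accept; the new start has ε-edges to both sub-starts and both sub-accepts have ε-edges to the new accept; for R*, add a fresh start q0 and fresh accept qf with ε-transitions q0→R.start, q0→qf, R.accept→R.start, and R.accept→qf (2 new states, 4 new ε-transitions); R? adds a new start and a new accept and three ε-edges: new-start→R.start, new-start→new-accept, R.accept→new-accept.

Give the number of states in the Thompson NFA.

Bottom-up over the parse tree:
Each of the 5 symbol leaves contributes a 2-state fragment.
  q* = 4 states
  r | q* = 8 states
  (r | q*)? = 10 states
  (r | q*)?p = 12 states
  ((r | q*)?p)* = 14 states
  r | p = 6 states
  (r | p)? = 8 states
  ((r | q*)?p)*(r | p)? = 22 states

22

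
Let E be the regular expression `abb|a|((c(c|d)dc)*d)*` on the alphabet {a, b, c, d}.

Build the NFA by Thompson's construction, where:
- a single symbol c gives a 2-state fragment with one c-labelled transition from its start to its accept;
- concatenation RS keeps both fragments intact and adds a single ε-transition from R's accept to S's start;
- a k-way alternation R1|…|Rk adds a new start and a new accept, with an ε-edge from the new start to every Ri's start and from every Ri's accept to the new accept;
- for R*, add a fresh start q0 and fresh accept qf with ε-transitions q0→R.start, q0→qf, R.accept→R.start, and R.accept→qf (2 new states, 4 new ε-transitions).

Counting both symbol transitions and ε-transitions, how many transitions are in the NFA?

34

Bottom-up over the parse tree:
Each of the 10 symbol leaves contributes 1 transition (1 symbol, 0 ε).
  abb — 5 transitions (3 symbol, 2 ε)
  c|d — 6 transitions (2 symbol, 4 ε)
  c(c|d)dc — 12 transitions (5 symbol, 7 ε)
  (c(c|d)dc)* — 16 transitions (5 symbol, 11 ε)
  (c(c|d)dc)*d — 18 transitions (6 symbol, 12 ε)
  ((c(c|d)dc)*d)* — 22 transitions (6 symbol, 16 ε)
  abb|a|((c(c|d)dc)*d)* — 34 transitions (10 symbol, 24 ε)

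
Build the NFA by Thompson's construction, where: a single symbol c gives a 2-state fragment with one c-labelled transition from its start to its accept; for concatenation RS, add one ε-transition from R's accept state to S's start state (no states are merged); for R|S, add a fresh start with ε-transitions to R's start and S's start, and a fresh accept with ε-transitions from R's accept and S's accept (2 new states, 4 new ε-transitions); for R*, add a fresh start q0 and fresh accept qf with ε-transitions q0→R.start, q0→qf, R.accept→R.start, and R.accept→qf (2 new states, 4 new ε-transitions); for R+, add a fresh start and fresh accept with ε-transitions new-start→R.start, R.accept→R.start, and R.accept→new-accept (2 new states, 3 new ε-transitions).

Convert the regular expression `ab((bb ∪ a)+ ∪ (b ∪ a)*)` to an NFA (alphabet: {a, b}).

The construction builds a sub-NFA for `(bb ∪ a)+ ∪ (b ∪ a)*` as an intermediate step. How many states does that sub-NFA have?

20

Fragment for `(bb ∪ a)+ ∪ (b ∪ a)*`:
Each of the 5 symbol leaves contributes a 2-state fragment.
  bb → 4 states
  bb ∪ a → 8 states
  (bb ∪ a)+ → 10 states
  b ∪ a → 6 states
  (b ∪ a)* → 8 states
  (bb ∪ a)+ ∪ (b ∪ a)* → 20 states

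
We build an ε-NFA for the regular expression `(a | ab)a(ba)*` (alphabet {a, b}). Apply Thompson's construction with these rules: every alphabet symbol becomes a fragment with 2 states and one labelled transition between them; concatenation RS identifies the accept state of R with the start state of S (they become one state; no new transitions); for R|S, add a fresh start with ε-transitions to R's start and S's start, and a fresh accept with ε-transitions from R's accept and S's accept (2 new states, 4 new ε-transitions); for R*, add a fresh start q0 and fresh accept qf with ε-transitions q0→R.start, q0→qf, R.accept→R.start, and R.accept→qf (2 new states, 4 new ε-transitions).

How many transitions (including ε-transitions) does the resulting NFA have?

14

Bottom-up over the parse tree:
Each of the 6 symbol leaves contributes 1 transition (1 symbol, 0 ε).
  ab → 2 transitions (2 symbol, 0 ε)
  a | ab → 7 transitions (3 symbol, 4 ε)
  ba → 2 transitions (2 symbol, 0 ε)
  (ba)* → 6 transitions (2 symbol, 4 ε)
  (a | ab)a(ba)* → 14 transitions (6 symbol, 8 ε)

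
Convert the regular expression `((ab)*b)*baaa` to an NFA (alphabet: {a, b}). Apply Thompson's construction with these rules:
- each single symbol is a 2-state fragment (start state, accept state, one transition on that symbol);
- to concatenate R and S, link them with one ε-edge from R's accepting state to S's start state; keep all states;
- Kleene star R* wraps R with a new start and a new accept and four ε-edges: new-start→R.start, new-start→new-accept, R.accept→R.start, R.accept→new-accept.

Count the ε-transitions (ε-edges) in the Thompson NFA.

Bottom-up over the parse tree:
Each of the 7 symbol leaves contributes 0 ε-transitions.
  ab = 1 ε-transition
  (ab)* = 5 ε-transitions
  (ab)*b = 6 ε-transitions
  ((ab)*b)* = 10 ε-transitions
  ((ab)*b)*baaa = 14 ε-transitions

14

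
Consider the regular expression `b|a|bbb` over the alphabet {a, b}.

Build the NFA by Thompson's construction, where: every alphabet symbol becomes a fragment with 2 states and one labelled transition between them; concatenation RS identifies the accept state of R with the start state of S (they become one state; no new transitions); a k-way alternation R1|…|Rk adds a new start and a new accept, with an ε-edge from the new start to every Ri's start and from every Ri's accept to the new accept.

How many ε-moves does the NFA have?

6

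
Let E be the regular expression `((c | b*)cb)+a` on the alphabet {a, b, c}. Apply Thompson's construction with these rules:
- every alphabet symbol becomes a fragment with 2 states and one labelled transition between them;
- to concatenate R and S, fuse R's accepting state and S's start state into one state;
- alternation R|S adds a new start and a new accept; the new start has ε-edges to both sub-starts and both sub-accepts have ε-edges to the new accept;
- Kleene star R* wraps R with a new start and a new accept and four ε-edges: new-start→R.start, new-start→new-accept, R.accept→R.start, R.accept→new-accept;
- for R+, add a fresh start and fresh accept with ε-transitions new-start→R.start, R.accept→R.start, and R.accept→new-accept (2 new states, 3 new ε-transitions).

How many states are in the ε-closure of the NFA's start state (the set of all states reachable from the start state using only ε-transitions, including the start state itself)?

7

Let C(F) = |ε-closure(F.start)| within fragment F, and note whether F accepts ε. Symbol fragments have C = 1 and do not accept ε. Then:
  b* → new start has ε-edges to the inner start and to the new accept, so |ε-closure| = 2 + 1 = 3
  c | b* → |ε-closure| = 1 (new start) + (1 + 3) + 1 (new accept, since some branch ε-reaches its own accept) = 6
  (c | b*)cb → the left operand accepts ε, so the closure extends into the next operand (the shared merged state is already counted); |ε-closure| = 6 + (1−1) = 6
  ((c | b*)cb)+ → |ε-closure| = 1 + 6 = 7 (the body doesn't accept ε, so the new accept is not reached)
  ((c | b*)cb)+a → |ε-closure| equals the left operand's closure size = 7 (its accept is not ε-reachable, so the closure stops there)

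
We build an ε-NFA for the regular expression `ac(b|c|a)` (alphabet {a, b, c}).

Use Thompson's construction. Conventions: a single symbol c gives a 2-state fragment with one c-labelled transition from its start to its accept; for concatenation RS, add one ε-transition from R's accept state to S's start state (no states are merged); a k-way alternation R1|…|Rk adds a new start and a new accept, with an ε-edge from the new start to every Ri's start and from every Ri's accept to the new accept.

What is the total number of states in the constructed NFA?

Recursing over subexpressions:
Each of the 5 symbol leaves contributes a 2-state fragment.
  b|c|a → 8 states
  ac(b|c|a) → 12 states

12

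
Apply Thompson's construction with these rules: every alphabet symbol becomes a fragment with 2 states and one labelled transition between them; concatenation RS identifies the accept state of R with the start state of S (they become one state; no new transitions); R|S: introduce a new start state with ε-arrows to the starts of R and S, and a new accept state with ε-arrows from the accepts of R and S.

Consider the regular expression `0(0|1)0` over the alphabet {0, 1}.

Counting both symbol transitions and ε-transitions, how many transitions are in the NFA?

Recursing over subexpressions:
Each of the 4 symbol leaves contributes 1 transition (1 symbol, 0 ε).
  0|1 = 6 transitions (2 symbol, 4 ε)
  0(0|1)0 = 8 transitions (4 symbol, 4 ε)

8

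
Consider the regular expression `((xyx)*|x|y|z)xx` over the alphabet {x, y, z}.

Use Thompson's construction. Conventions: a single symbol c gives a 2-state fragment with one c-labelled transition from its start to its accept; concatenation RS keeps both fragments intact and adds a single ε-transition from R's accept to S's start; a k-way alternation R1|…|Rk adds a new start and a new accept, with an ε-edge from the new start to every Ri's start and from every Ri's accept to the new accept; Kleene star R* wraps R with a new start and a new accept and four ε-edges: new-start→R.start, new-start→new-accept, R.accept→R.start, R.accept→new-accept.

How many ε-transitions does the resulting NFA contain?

By structural recursion:
Each of the 8 symbol leaves contributes 0 ε-transitions.
  xyx = 2 ε-transitions
  (xyx)* = 6 ε-transitions
  (xyx)*|x|y|z = 14 ε-transitions
  ((xyx)*|x|y|z)xx = 16 ε-transitions

16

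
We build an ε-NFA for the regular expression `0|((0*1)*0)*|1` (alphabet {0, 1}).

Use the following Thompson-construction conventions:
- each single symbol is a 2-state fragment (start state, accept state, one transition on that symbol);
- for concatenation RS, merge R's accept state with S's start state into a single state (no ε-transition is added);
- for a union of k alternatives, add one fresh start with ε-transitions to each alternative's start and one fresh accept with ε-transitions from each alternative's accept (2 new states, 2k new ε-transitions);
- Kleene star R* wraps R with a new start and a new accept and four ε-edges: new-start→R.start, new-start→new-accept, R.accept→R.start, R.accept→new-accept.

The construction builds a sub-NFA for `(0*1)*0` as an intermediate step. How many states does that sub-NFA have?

8

Fragment for `(0*1)*0`:
Each of the 3 symbol leaves contributes a 2-state fragment.
  0* = 4 states
  0*1 = 5 states
  (0*1)* = 7 states
  (0*1)*0 = 8 states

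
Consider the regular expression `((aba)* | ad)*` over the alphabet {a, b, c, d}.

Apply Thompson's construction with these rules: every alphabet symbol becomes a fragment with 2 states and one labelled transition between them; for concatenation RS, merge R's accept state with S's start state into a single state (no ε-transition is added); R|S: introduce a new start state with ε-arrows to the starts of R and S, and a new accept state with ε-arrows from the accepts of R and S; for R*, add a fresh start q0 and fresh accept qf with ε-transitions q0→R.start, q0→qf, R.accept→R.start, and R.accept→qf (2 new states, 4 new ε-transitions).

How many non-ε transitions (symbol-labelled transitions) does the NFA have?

5

Recursing over subexpressions:
Each of the 5 symbol leaves contributes exactly 1 symbol transition.
  aba : 3 symbol transitions
  (aba)* : 3 symbol transitions
  ad : 2 symbol transitions
  (aba)* | ad : 5 symbol transitions
  ((aba)* | ad)* : 5 symbol transitions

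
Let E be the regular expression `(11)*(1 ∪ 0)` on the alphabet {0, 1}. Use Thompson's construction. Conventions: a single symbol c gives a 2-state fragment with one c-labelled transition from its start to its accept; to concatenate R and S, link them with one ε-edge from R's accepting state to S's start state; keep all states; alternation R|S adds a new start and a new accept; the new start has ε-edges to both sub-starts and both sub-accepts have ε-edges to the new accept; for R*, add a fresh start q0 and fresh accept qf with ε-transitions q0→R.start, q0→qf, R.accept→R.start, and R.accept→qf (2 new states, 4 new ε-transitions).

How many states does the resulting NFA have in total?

12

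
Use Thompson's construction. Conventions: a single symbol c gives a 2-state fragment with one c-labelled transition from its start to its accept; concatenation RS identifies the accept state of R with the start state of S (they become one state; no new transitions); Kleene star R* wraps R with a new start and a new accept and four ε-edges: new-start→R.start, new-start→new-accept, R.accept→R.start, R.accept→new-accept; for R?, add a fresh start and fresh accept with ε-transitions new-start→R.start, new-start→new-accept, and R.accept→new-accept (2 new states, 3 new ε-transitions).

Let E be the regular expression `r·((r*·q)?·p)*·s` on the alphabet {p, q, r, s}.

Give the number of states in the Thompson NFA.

12

By structural recursion:
Each of the 5 symbol leaves contributes a 2-state fragment.
  r* → 4 states
  r*·q → 5 states
  (r*·q)? → 7 states
  (r*·q)?·p → 8 states
  ((r*·q)?·p)* → 10 states
  r·((r*·q)?·p)*·s → 12 states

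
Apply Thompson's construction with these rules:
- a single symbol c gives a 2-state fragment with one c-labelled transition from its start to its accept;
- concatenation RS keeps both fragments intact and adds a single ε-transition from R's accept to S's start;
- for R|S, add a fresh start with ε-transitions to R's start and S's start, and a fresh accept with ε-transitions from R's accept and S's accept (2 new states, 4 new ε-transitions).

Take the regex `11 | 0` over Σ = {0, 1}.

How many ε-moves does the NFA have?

By structural recursion:
Each of the 3 symbol leaves contributes 0 ε-transitions.
  11 → 1 ε-transition
  11 | 0 → 5 ε-transitions

5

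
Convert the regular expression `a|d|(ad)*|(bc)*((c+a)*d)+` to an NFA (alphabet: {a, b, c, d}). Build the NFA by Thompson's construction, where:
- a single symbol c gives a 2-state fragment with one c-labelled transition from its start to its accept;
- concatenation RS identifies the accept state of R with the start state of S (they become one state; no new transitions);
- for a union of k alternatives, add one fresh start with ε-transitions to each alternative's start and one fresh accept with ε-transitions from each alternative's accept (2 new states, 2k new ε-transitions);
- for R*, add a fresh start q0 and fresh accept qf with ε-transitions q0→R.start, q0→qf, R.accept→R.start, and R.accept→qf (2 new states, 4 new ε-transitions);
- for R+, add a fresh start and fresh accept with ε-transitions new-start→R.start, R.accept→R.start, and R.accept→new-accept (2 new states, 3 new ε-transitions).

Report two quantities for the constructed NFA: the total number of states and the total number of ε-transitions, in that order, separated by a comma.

By structural recursion:
Each of the 9 symbol leaves contributes 2 states and 0 ε-transitions.
  ad : 3 states, 0 ε-transitions
  (ad)* : 5 states, 4 ε-transitions
  bc : 3 states, 0 ε-transitions
  (bc)* : 5 states, 4 ε-transitions
  c+ : 4 states, 3 ε-transitions
  c+a : 5 states, 3 ε-transitions
  (c+a)* : 7 states, 7 ε-transitions
  (c+a)*d : 8 states, 7 ε-transitions
  ((c+a)*d)+ : 10 states, 10 ε-transitions
  (bc)*((c+a)*d)+ : 14 states, 14 ε-transitions
  a|d|(ad)*|(bc)*((c+a)*d)+ : 25 states, 26 ε-transitions

25, 26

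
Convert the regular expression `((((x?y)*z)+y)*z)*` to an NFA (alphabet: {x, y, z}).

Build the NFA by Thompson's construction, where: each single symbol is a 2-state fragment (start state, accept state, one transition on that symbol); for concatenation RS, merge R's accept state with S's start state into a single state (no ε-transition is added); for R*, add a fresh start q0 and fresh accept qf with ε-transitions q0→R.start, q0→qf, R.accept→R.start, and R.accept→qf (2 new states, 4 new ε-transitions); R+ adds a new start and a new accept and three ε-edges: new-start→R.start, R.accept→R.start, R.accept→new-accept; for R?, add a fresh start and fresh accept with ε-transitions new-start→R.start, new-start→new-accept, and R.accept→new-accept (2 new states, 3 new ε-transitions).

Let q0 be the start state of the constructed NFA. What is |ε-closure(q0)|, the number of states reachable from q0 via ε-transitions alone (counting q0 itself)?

Work bottom-up. For each fragment F, track |ε-closure(F.start)| and whether F's accept lies in that closure (i.e. whether F accepts ε). A single-symbol fragment has closure size 1 and does not accept ε.
  x? — C = 1 (new start) + 1 (body) + 1 (new accept, via ε) = 3
  x?y — the left operand accepts ε, so the closure extends into the next operand (the shared merged state is already counted); C = 3 + (1−1) = 3
  (x?y)* — the star's fresh start ε-reaches both the body's start and the fresh accept: C = 2 + 3 = 5
  (x?y)*z — the left operand accepts ε, so the closure extends into the next operand (the shared merged state is already counted); C = 5 + (1−1) = 5
  ((x?y)*z)+ — new start ε-reaches only the body's start; the new accept needs a symbol first: C = 1 + 5 = 6
  ((x?y)*z)+y — C equals the left operand's closure size = 6 (its accept is not ε-reachable, so the closure stops there)
  (((x?y)*z)+y)* — the star's fresh start ε-reaches both the body's start and the fresh accept: C = 2 + 6 = 8
  (((x?y)*z)+y)*z — C = 8 + (1−1) = 8 (closure spills across the concat boundary because the left factor accepts ε)
  ((((x?y)*z)+y)*z)* — C = 1 (new start) + 8 (body) + 1 (new accept) = 10

10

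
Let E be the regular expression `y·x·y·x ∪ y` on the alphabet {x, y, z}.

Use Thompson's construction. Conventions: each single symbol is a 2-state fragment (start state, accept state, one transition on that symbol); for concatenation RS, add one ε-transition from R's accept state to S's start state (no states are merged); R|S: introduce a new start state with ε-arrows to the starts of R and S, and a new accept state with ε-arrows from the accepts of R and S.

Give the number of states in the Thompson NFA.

12

Per subexpression:
Each of the 5 symbol leaves contributes a 2-state fragment.
  y·x·y·x = 8 states
  y·x·y·x ∪ y = 12 states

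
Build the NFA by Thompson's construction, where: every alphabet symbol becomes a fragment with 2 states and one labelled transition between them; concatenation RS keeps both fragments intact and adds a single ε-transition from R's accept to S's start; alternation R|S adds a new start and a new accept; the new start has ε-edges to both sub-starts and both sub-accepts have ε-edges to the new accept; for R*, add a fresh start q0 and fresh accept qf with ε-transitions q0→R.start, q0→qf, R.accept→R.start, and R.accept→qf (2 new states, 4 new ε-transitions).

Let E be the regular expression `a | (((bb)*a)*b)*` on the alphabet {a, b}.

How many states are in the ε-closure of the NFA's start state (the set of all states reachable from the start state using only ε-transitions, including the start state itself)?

Let C(F) = |ε-closure(F.start)| within fragment F, and note whether F accepts ε. Symbol fragments have C = 1 and do not accept ε. Then:
  bb : same as the first factor's closure: |ε-closure| = 1
  (bb)* : |ε-closure| = 1 (new start) + 1 (body) + 1 (new accept) = 3
  (bb)*a : |ε-closure| = 3 + 1 = 4 (closure spills across the concat boundary because the left factor accepts ε)
  ((bb)*a)* : |ε-closure| = 1 (new start) + 4 (body) + 1 (new accept) = 6
  ((bb)*a)*b : the left operand accepts ε, so the closure extends into the next operand (via the concat ε-link); |ε-closure| = 6 + 1 = 7
  (((bb)*a)*b)* : new start has ε-edges to the inner start and to the new accept, so |ε-closure| = 2 + 7 = 9
  a | (((bb)*a)*b)* : |ε-closure| = 1 (new start) + (1 + 9) + 1 (new accept, since some branch ε-reaches its own accept) = 12

12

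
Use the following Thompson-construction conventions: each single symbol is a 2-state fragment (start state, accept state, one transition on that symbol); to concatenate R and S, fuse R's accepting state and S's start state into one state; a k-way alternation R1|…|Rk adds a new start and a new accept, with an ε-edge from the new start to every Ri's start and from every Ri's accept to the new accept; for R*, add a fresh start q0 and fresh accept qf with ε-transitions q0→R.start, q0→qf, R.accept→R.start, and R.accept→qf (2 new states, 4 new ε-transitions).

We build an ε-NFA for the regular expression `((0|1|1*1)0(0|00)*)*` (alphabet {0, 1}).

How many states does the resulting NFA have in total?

22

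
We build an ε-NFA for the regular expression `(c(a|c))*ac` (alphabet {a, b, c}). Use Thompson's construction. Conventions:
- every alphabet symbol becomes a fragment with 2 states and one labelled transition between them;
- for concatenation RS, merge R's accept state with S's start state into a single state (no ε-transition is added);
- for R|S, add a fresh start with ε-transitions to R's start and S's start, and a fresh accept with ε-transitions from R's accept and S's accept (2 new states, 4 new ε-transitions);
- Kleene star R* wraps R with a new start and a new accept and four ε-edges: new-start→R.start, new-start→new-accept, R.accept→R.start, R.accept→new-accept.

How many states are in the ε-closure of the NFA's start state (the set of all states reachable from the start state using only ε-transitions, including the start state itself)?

3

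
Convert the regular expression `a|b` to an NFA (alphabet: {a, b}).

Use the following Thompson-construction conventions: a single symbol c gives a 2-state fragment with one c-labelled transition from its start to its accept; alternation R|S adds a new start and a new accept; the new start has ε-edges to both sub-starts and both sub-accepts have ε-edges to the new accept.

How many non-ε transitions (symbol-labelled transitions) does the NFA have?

Bottom-up over the parse tree:
Each of the 2 symbol leaves contributes exactly 1 symbol transition.
  a|b = 2 symbol transitions

2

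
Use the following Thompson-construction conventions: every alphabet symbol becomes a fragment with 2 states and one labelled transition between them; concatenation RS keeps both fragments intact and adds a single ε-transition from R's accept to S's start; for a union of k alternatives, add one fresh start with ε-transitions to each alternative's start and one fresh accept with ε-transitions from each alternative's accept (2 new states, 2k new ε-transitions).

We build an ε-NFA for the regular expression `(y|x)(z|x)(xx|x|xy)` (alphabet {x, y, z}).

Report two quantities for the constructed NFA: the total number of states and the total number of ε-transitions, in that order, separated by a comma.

By structural recursion:
Each of the 9 symbol leaves contributes 2 states and 0 ε-transitions.
  y|x = 6 states, 4 ε-transitions
  z|x = 6 states, 4 ε-transitions
  xx = 4 states, 1 ε-transition
  xy = 4 states, 1 ε-transition
  xx|x|xy = 12 states, 8 ε-transitions
  (y|x)(z|x)(xx|x|xy) = 24 states, 18 ε-transitions

24, 18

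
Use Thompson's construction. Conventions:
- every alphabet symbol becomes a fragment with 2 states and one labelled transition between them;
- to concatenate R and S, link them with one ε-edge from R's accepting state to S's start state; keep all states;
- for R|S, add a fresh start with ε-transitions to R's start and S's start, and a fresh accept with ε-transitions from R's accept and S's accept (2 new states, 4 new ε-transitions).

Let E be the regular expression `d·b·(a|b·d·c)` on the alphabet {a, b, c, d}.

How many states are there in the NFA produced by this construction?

Per subexpression:
Each of the 6 symbol leaves contributes a 2-state fragment.
  b·d·c — 6 states
  a|b·d·c — 10 states
  d·b·(a|b·d·c) — 14 states

14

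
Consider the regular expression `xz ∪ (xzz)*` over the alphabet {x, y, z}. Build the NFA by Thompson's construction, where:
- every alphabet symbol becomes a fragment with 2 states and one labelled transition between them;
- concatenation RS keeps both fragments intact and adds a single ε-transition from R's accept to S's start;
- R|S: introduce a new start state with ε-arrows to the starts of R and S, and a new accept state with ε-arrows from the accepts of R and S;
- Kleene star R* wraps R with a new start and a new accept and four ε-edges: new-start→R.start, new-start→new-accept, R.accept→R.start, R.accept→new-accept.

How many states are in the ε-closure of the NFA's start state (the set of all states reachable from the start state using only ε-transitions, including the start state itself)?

6

Work bottom-up. For each fragment F, track |ε-closure(F.start)| and whether F's accept lies in that closure (i.e. whether F accepts ε). A single-symbol fragment has closure size 1 and does not accept ε.
  xz → same as the first factor's closure: |closure| = 1
  xzz → same as the first factor's closure: |closure| = 1
  (xzz)* → new start has ε-edges to the inner start and to the new accept, so |closure| = 2 + 1 = 3
  xz ∪ (xzz)* → |closure| = 1 (new start) + (1 + 3) + 1 (new accept, since some branch ε-reaches its own accept) = 6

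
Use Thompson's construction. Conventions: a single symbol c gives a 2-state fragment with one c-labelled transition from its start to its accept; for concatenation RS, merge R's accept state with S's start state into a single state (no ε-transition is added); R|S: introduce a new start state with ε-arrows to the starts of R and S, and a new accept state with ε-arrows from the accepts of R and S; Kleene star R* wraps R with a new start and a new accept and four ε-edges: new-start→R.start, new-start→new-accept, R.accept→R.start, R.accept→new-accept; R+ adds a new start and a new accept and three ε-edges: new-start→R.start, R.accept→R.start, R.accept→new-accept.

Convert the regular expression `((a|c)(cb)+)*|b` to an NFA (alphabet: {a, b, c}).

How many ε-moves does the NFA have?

Bottom-up over the parse tree:
Each of the 5 symbol leaves contributes 0 ε-transitions.
  a|c — 4 ε-transitions
  cb — 0 ε-transitions
  (cb)+ — 3 ε-transitions
  (a|c)(cb)+ — 7 ε-transitions
  ((a|c)(cb)+)* — 11 ε-transitions
  ((a|c)(cb)+)*|b — 15 ε-transitions

15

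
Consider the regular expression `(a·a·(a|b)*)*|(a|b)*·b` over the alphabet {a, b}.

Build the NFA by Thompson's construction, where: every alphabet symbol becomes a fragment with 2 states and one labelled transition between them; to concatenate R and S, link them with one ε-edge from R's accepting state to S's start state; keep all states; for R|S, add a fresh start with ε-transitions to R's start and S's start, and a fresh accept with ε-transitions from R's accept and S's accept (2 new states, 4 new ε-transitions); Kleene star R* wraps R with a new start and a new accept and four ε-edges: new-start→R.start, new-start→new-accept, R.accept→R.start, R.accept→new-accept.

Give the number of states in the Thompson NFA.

By structural recursion:
Each of the 7 symbol leaves contributes a 2-state fragment.
  a|b : 6 states
  (a|b)* : 8 states
  a·a·(a|b)* : 12 states
  (a·a·(a|b)*)* : 14 states
  a|b : 6 states
  (a|b)* : 8 states
  (a|b)*·b : 10 states
  (a·a·(a|b)*)*|(a|b)*·b : 26 states

26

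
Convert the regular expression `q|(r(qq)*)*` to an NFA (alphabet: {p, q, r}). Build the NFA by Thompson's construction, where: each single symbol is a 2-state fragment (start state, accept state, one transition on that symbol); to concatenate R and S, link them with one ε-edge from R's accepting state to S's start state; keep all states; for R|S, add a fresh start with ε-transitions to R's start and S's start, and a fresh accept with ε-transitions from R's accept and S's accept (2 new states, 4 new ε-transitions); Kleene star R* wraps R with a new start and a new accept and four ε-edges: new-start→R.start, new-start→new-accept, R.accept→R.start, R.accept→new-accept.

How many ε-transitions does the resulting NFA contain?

14

Building bottom-up:
Each of the 4 symbol leaves contributes 0 ε-transitions.
  qq → 1 ε-transition
  (qq)* → 5 ε-transitions
  r(qq)* → 6 ε-transitions
  (r(qq)*)* → 10 ε-transitions
  q|(r(qq)*)* → 14 ε-transitions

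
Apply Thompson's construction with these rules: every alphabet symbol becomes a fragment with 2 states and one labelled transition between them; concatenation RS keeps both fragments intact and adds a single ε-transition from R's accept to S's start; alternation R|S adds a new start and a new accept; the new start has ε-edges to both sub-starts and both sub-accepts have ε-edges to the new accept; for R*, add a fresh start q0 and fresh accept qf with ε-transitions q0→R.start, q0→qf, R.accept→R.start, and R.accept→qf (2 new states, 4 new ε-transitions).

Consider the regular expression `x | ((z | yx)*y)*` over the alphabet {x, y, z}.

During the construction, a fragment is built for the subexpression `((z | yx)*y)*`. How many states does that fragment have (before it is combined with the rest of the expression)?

Fragment for `((z | yx)*y)*`:
Each of the 4 symbol leaves contributes a 2-state fragment.
  yx : 4 states
  z | yx : 8 states
  (z | yx)* : 10 states
  (z | yx)*y : 12 states
  ((z | yx)*y)* : 14 states

14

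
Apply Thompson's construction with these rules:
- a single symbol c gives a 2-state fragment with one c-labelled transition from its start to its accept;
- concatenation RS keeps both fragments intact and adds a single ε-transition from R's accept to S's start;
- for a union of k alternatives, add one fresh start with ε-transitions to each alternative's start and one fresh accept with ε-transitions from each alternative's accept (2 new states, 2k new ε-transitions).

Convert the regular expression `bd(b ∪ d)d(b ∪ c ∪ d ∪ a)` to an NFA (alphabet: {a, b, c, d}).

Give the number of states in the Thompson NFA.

Per subexpression:
Each of the 9 symbol leaves contributes a 2-state fragment.
  b ∪ d → 6 states
  b ∪ c ∪ d ∪ a → 10 states
  bd(b ∪ d)d(b ∪ c ∪ d ∪ a) → 22 states

22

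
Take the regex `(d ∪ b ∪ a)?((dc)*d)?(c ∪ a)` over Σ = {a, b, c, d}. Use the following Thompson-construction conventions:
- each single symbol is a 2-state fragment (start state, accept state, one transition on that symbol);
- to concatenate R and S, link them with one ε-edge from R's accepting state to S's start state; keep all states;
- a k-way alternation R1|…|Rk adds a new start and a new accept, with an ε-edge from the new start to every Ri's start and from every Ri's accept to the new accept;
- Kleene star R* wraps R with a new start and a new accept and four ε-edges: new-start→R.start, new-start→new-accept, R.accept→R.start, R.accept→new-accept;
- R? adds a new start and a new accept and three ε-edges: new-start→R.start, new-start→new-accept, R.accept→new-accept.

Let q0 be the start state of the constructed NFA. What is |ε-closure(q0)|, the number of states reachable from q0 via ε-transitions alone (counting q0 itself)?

15

Compute the ε-closure size of each fragment's start state recursively; a symbol fragment's start has no outgoing ε-edge, so its closure is just itself (size 1).
  d ∪ b ∪ a → C = 1 + 1 + 1 + 1 = 4 (the new accept is not ε-reachable since no branch accepts ε)
  (d ∪ b ∪ a)? → new start has ε-edges to the inner start and to the new accept, so C = 2 + 4 = 6
  dc → same as the first factor's closure: C = 1
  (dc)* → C = 1 (new start) + 1 (body) + 1 (new accept) = 3
  (dc)*d → the left operand accepts ε, so the closure extends into the next operand (via the concat ε-link); C = 3 + 1 = 4
  ((dc)*d)? → new start has ε-edges to the inner start and to the new accept, so C = 2 + 4 = 6
  c ∪ a → C = 1 + 1 + 1 = 3 (the new accept is not ε-reachable since no branch accepts ε)
  (d ∪ b ∪ a)?((dc)*d)?(c ∪ a) → C = 6 + 6 + 3 = 15 (closure spills across the concat boundary because the left factor accepts ε)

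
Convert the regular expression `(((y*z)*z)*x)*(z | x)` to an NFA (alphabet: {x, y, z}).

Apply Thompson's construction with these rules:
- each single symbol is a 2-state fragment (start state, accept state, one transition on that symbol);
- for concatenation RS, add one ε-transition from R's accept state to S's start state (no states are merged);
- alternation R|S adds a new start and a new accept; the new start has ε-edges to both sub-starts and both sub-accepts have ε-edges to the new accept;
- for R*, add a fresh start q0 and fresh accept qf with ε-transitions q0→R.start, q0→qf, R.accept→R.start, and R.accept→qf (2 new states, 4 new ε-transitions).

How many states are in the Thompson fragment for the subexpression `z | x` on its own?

Fragment for `z | x`:
Each of the 2 symbol leaves contributes a 2-state fragment.
  z | x = 6 states

6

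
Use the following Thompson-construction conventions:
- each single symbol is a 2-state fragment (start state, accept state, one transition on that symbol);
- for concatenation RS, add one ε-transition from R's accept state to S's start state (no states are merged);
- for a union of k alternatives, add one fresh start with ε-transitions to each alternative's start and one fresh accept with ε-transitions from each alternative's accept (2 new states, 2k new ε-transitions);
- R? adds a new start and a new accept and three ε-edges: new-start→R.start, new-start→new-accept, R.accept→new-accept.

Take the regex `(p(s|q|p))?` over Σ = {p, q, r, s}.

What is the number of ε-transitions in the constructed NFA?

Building bottom-up:
Each of the 4 symbol leaves contributes 0 ε-transitions.
  s|q|p = 6 ε-transitions
  p(s|q|p) = 7 ε-transitions
  (p(s|q|p))? = 10 ε-transitions

10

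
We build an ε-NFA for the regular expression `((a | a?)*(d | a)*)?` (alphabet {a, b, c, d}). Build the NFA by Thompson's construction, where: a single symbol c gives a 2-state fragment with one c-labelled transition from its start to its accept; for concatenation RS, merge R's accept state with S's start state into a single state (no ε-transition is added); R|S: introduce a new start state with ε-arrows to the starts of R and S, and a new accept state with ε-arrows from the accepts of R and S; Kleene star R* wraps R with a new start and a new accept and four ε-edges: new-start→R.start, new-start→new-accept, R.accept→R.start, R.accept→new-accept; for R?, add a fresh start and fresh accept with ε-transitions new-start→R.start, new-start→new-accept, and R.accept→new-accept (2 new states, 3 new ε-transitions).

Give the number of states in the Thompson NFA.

19

By structural recursion:
Each of the 4 symbol leaves contributes a 2-state fragment.
  a? = 4 states
  a | a? = 8 states
  (a | a?)* = 10 states
  d | a = 6 states
  (d | a)* = 8 states
  (a | a?)*(d | a)* = 17 states
  ((a | a?)*(d | a)*)? = 19 states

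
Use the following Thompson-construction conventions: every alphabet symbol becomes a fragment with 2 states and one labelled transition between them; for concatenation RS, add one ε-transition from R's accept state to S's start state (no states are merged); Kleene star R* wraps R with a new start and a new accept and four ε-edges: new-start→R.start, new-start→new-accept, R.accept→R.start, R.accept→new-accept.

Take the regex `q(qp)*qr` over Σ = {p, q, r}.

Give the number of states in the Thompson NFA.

Recursing over subexpressions:
Each of the 5 symbol leaves contributes a 2-state fragment.
  qp → 4 states
  (qp)* → 6 states
  q(qp)*qr → 12 states

12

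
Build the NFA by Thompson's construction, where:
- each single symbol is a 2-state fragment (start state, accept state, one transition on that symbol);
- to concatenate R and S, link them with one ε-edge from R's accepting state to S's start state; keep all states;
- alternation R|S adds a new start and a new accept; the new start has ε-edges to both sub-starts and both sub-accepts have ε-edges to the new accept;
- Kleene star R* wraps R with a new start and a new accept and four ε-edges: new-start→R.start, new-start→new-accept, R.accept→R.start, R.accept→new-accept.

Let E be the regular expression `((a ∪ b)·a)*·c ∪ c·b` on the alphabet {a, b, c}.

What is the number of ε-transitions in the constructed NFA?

15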